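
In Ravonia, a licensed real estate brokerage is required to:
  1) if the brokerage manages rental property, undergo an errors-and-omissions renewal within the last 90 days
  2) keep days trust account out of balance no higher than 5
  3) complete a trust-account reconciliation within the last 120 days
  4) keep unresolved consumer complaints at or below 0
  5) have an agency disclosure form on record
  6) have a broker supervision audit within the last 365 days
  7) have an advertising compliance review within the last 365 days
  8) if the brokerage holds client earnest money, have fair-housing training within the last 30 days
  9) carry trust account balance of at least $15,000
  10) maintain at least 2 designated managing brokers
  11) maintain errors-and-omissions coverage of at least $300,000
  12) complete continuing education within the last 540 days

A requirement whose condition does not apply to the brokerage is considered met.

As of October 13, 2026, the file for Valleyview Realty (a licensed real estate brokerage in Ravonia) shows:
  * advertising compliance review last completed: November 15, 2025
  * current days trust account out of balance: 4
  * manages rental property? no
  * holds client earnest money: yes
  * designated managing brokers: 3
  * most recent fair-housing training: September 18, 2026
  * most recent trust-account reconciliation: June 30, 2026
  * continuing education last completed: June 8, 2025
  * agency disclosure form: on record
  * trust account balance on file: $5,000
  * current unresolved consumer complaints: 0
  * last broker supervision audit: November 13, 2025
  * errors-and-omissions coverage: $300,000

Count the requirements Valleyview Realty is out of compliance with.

1

1. condition 'manages rental property' does not hold → requirement n/a → met
2. days trust account out of balance 4 ≤ 5 → met
3. trust-account reconciliation 105 days ago vs limit 120 → met
4. unresolved consumer complaints 0 ≤ 0 → met
5. agency disclosure form present → met
6. broker supervision audit 334 days ago vs limit 365 → met
7. advertising compliance review 332 days ago vs limit 365 → met
8. condition 'holds client earnest money' holds; fair-housing training 25 days ago vs limit 30 → met
9. trust account balance $5,000 < $15,000 → not met
10. designated managing brokers 3 ≥ 2 → met
11. errors-and-omissions coverage $300,000 ≥ $300,000 → met
12. continuing education 492 days ago vs limit 540 → met
Not met: 1 of 12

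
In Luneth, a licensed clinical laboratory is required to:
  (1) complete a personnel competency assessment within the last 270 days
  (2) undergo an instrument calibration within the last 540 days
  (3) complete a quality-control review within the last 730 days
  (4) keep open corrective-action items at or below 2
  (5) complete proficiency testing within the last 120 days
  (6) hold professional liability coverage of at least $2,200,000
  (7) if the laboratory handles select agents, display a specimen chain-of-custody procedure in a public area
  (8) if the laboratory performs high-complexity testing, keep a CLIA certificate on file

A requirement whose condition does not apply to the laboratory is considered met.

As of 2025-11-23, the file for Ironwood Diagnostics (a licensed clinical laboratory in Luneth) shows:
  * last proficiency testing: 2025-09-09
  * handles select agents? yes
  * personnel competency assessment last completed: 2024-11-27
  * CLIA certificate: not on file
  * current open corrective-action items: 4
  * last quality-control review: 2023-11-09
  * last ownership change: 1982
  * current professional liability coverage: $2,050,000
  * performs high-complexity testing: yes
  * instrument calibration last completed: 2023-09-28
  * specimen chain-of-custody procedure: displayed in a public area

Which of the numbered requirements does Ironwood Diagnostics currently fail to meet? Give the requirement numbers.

1, 2, 3, 4, 6, 8

1. personnel competency assessment 361 days ago vs limit 270 → not met
2. instrument calibration 787 days ago vs limit 540 → not met
3. quality-control review 745 days ago vs limit 730 → not met
4. open corrective-action items 4 > 2 → not met
5. proficiency testing 75 days ago vs limit 120 → met
6. professional liability coverage $2,050,000 < $2,200,000 → not met
7. condition 'handles select agents' holds; specimen chain-of-custody procedure present → met
8. condition 'performs high-complexity testing' holds; CLIA certificate absent → not met
Not met: 1, 2, 3, 4, 6, 8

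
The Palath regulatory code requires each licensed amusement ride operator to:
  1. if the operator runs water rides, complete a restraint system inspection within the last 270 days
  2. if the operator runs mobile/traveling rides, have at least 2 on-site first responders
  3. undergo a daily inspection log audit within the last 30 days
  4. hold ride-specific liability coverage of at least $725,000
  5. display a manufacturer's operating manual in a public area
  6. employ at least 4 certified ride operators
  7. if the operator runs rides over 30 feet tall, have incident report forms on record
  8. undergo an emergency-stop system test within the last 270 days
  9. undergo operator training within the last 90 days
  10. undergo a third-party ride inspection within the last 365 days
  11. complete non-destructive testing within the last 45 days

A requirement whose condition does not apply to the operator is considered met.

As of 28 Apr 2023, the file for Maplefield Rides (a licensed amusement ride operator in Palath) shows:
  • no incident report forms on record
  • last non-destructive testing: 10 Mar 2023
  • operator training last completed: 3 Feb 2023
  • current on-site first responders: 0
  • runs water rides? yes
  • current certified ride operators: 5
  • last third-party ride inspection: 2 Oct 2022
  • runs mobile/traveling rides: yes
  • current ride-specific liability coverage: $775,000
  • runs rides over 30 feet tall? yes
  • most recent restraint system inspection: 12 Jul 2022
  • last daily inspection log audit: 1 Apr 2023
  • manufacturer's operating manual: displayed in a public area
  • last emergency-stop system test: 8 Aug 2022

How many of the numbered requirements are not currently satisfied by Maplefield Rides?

4

1. condition 'runs water rides' holds; restraint system inspection 290 days ago vs limit 270 → not met
2. condition 'runs mobile/traveling rides' holds; on-site first responders 0 < 2 → not met
3. daily inspection log audit 27 days ago vs limit 30 → met
4. ride-specific liability coverage $775,000 ≥ $725,000 → met
5. manufacturer's operating manual present → met
6. certified ride operators 5 ≥ 4 → met
7. condition 'runs rides over 30 feet tall' holds; incident report forms absent → not met
8. emergency-stop system test 263 days ago vs limit 270 → met
9. operator training 84 days ago vs limit 90 → met
10. third-party ride inspection 208 days ago vs limit 365 → met
11. non-destructive testing 49 days ago vs limit 45 → not met
Not met: 4 of 11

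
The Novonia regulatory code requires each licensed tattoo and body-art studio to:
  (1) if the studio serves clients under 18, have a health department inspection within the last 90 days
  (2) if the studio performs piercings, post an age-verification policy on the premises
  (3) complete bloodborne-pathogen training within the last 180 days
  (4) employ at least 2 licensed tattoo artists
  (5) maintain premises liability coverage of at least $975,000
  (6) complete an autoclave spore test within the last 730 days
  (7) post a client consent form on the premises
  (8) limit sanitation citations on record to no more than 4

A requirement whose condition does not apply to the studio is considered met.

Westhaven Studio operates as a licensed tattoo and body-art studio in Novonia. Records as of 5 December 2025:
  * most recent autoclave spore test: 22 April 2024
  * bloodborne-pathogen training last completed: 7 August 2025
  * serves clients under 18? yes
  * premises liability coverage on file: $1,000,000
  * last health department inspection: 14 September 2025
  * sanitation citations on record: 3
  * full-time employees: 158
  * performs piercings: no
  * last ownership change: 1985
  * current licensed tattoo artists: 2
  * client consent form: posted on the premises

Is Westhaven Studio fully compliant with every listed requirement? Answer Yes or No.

Yes

1. condition 'serves clients under 18' holds; health department inspection 82 days ago vs limit 90 → met
2. condition 'performs piercings' does not hold → requirement n/a → met
3. bloodborne-pathogen training 120 days ago vs limit 180 → met
4. licensed tattoo artists 2 ≥ 2 → met
5. premises liability coverage $1,000,000 ≥ $975,000 → met
6. autoclave spore test 592 days ago vs limit 730 → met
7. client consent form present → met
8. sanitation citations on record 3 ≤ 4 → met
All met.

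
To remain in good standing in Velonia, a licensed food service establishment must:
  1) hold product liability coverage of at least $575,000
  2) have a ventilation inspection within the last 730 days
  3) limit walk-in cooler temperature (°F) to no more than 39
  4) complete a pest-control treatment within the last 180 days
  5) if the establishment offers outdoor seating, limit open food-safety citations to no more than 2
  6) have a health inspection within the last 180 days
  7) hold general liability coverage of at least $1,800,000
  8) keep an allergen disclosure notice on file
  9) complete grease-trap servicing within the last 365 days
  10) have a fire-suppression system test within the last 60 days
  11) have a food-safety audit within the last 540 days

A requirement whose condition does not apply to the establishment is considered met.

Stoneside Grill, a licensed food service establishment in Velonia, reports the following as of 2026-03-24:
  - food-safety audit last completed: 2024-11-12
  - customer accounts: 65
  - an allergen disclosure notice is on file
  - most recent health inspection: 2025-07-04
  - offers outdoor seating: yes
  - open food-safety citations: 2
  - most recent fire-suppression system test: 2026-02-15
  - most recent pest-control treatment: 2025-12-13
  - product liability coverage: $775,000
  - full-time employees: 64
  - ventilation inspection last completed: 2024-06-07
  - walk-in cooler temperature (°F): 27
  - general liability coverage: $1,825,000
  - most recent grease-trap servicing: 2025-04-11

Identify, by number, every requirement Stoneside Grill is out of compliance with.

6

1. product liability coverage $775,000 ≥ $575,000 → met
2. ventilation inspection 655 days ago vs limit 730 → met
3. walk-in cooler temperature (°F) 27 ≤ 39 → met
4. pest-control treatment 101 days ago vs limit 180 → met
5. condition 'offers outdoor seating' holds; open food-safety citations 2 ≤ 2 → met
6. health inspection 263 days ago vs limit 180 → not met
7. general liability coverage $1,825,000 ≥ $1,800,000 → met
8. allergen disclosure notice present → met
9. grease-trap servicing 347 days ago vs limit 365 → met
10. fire-suppression system test 37 days ago vs limit 60 → met
11. food-safety audit 497 days ago vs limit 540 → met
Not met: 6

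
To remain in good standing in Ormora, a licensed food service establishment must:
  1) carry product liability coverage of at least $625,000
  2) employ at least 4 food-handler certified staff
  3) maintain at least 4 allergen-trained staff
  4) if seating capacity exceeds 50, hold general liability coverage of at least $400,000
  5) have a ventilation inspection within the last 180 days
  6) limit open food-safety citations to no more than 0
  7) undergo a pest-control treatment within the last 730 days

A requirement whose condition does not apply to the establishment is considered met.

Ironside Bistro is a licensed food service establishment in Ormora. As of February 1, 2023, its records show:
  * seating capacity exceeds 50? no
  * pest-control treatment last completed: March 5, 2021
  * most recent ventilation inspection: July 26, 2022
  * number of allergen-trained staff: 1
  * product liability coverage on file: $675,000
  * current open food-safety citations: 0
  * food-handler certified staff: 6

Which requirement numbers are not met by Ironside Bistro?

3, 5

1. product liability coverage $675,000 ≥ $625,000 → met
2. food-handler certified staff 6 ≥ 4 → met
3. allergen-trained staff 1 < 4 → not met
4. condition 'seating capacity exceeds 50' does not hold → requirement n/a → met
5. ventilation inspection 190 days ago vs limit 180 → not met
6. open food-safety citations 0 ≤ 0 → met
7. pest-control treatment 698 days ago vs limit 730 → met
Not met: 3, 5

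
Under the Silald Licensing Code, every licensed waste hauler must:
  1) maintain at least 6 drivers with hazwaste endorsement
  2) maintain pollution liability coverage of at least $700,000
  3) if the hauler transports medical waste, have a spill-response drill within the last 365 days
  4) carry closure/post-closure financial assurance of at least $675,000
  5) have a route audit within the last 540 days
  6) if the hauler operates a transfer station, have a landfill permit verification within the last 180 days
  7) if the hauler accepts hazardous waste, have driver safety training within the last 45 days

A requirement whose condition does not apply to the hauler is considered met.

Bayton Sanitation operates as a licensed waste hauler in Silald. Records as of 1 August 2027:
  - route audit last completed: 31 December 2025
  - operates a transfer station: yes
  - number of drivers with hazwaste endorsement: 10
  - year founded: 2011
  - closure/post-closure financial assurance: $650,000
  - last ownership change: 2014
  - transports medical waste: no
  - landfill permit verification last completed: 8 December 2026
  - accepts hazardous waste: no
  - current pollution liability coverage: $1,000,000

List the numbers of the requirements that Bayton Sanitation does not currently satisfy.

4, 5, 6

1. drivers with hazwaste endorsement 10 ≥ 6 → met
2. pollution liability coverage $1,000,000 ≥ $700,000 → met
3. condition 'transports medical waste' does not hold → requirement n/a → met
4. closure/post-closure financial assurance $650,000 < $675,000 → not met
5. route audit 578 days ago vs limit 540 → not met
6. condition 'operates a transfer station' holds; landfill permit verification 236 days ago vs limit 180 → not met
7. condition 'accepts hazardous waste' does not hold → requirement n/a → met
Not met: 4, 5, 6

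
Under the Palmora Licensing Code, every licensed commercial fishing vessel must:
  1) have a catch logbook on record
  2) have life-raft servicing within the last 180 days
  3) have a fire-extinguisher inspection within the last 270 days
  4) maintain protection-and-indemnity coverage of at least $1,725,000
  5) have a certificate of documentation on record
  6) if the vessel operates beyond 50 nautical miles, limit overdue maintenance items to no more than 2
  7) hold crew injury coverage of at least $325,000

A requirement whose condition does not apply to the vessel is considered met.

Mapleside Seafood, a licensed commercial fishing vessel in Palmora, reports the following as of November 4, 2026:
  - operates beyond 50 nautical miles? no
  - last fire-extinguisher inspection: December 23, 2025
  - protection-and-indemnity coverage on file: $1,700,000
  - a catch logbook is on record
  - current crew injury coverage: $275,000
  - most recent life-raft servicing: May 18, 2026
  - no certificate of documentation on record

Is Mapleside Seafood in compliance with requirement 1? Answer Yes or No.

Yes

1. catch logbook present → met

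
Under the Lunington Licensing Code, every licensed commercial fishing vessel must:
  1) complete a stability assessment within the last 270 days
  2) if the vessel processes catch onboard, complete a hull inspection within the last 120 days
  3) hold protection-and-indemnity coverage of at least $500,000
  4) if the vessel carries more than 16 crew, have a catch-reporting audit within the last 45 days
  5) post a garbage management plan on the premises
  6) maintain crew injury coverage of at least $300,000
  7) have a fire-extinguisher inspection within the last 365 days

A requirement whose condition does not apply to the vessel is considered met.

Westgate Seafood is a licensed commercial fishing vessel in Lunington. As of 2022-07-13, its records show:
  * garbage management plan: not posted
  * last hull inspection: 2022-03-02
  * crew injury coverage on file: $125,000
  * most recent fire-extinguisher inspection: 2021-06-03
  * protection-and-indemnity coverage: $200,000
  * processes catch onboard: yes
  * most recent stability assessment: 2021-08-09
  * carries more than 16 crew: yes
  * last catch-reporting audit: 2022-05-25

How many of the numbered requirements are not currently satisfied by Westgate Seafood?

1. stability assessment 338 days ago vs limit 270 → not met
2. condition 'processes catch onboard' holds; hull inspection 133 days ago vs limit 120 → not met
3. protection-and-indemnity coverage $200,000 < $500,000 → not met
4. condition 'carries more than 16 crew' holds; catch-reporting audit 49 days ago vs limit 45 → not met
5. garbage management plan absent → not met
6. crew injury coverage $125,000 < $300,000 → not met
7. fire-extinguisher inspection 405 days ago vs limit 365 → not met
Not met: 7 of 7

7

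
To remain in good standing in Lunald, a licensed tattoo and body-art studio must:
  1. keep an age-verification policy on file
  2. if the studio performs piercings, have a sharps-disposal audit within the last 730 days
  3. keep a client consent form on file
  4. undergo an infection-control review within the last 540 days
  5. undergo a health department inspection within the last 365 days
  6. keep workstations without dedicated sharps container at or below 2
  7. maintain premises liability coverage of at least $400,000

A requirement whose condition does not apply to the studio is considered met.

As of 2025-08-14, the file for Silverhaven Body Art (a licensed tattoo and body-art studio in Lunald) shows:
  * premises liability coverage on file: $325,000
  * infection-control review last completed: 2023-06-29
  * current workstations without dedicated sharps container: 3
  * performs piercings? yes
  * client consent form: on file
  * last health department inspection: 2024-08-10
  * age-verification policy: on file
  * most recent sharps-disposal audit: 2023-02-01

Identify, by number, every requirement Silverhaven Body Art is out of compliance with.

2, 4, 5, 6, 7

1. age-verification policy present → met
2. condition 'performs piercings' holds; sharps-disposal audit 925 days ago vs limit 730 → not met
3. client consent form present → met
4. infection-control review 777 days ago vs limit 540 → not met
5. health department inspection 369 days ago vs limit 365 → not met
6. workstations without dedicated sharps container 3 > 2 → not met
7. premises liability coverage $325,000 < $400,000 → not met
Not met: 2, 4, 5, 6, 7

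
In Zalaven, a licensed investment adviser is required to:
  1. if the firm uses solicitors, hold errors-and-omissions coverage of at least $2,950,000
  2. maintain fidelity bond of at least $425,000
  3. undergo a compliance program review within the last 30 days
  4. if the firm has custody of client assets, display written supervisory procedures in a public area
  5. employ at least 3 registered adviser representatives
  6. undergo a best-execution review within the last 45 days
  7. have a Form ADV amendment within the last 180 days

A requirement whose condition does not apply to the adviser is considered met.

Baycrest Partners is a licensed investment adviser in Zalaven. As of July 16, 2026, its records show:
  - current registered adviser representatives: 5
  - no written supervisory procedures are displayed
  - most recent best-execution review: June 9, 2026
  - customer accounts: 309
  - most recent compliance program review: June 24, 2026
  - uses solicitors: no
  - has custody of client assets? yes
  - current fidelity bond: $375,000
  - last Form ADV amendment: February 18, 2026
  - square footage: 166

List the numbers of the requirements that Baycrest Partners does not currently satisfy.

1. condition 'uses solicitors' does not hold → requirement n/a → met
2. fidelity bond $375,000 < $425,000 → not met
3. compliance program review 22 days ago vs limit 30 → met
4. condition 'has custody of client assets' holds; written supervisory procedures absent → not met
5. registered adviser representatives 5 ≥ 3 → met
6. best-execution review 37 days ago vs limit 45 → met
7. Form ADV amendment 148 days ago vs limit 180 → met
Not met: 2, 4

2, 4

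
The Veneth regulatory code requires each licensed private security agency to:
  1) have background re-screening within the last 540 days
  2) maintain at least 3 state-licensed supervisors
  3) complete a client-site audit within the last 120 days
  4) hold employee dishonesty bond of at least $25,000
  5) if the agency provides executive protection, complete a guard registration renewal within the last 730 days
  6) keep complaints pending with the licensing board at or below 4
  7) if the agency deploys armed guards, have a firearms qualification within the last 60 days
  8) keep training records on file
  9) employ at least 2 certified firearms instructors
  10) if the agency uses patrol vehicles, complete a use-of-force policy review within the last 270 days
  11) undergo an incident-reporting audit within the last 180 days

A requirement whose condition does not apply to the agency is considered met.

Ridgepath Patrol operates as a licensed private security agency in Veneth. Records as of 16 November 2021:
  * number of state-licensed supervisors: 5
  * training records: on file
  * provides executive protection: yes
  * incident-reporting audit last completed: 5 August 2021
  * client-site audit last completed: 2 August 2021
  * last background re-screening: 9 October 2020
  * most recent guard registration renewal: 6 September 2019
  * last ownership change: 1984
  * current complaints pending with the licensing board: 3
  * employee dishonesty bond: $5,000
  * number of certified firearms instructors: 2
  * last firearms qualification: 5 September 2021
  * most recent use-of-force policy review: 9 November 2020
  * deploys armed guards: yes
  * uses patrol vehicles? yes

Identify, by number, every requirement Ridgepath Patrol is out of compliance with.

1. background re-screening 403 days ago vs limit 540 → met
2. state-licensed supervisors 5 ≥ 3 → met
3. client-site audit 106 days ago vs limit 120 → met
4. employee dishonesty bond $5,000 < $25,000 → not met
5. condition 'provides executive protection' holds; guard registration renewal 802 days ago vs limit 730 → not met
6. complaints pending with the licensing board 3 ≤ 4 → met
7. condition 'deploys armed guards' holds; firearms qualification 72 days ago vs limit 60 → not met
8. training records present → met
9. certified firearms instructors 2 ≥ 2 → met
10. condition 'uses patrol vehicles' holds; use-of-force policy review 372 days ago vs limit 270 → not met
11. incident-reporting audit 103 days ago vs limit 180 → met
Not met: 4, 5, 7, 10

4, 5, 7, 10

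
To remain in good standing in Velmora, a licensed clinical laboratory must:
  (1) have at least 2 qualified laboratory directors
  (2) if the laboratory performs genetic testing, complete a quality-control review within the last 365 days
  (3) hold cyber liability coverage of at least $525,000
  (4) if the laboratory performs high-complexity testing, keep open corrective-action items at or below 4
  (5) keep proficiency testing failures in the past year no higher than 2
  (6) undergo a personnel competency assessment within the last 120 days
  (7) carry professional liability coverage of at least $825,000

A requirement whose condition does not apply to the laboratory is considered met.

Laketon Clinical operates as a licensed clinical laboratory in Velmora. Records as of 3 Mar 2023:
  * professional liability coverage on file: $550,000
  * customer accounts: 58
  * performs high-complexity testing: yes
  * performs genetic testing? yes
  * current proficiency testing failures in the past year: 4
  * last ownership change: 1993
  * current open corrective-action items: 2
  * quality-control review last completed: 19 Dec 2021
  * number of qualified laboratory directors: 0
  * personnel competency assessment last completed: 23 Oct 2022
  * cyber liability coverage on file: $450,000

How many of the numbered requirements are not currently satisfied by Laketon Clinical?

1. qualified laboratory directors 0 < 2 → not met
2. condition 'performs genetic testing' holds; quality-control review 439 days ago vs limit 365 → not met
3. cyber liability coverage $450,000 < $525,000 → not met
4. condition 'performs high-complexity testing' holds; open corrective-action items 2 ≤ 4 → met
5. proficiency testing failures in the past year 4 > 2 → not met
6. personnel competency assessment 131 days ago vs limit 120 → not met
7. professional liability coverage $550,000 < $825,000 → not met
Not met: 6 of 7

6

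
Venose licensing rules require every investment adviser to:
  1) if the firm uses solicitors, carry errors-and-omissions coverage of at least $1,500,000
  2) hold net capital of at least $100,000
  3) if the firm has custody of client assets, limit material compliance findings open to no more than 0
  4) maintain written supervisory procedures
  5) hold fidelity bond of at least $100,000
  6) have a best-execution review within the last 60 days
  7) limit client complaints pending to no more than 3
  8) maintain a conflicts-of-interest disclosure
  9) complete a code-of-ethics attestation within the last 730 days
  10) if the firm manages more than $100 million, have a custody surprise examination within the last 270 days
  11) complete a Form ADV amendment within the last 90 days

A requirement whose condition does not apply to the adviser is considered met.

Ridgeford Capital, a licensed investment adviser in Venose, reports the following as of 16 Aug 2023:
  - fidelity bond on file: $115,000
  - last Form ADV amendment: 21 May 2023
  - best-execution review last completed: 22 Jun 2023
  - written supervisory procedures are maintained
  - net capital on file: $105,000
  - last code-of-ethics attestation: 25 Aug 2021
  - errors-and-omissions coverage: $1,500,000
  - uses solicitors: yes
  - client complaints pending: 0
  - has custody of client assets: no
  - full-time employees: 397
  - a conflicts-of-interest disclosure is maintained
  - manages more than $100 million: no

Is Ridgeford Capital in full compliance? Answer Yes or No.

1. condition 'uses solicitors' holds; errors-and-omissions coverage $1,500,000 ≥ $1,500,000 → met
2. net capital $105,000 ≥ $100,000 → met
3. condition 'has custody of client assets' does not hold → requirement n/a → met
4. written supervisory procedures present → met
5. fidelity bond $115,000 ≥ $100,000 → met
6. best-execution review 55 days ago vs limit 60 → met
7. client complaints pending 0 ≤ 3 → met
8. conflicts-of-interest disclosure present → met
9. code-of-ethics attestation 721 days ago vs limit 730 → met
10. condition 'manages more than $100 million' does not hold → requirement n/a → met
11. Form ADV amendment 87 days ago vs limit 90 → met
All met.

Yes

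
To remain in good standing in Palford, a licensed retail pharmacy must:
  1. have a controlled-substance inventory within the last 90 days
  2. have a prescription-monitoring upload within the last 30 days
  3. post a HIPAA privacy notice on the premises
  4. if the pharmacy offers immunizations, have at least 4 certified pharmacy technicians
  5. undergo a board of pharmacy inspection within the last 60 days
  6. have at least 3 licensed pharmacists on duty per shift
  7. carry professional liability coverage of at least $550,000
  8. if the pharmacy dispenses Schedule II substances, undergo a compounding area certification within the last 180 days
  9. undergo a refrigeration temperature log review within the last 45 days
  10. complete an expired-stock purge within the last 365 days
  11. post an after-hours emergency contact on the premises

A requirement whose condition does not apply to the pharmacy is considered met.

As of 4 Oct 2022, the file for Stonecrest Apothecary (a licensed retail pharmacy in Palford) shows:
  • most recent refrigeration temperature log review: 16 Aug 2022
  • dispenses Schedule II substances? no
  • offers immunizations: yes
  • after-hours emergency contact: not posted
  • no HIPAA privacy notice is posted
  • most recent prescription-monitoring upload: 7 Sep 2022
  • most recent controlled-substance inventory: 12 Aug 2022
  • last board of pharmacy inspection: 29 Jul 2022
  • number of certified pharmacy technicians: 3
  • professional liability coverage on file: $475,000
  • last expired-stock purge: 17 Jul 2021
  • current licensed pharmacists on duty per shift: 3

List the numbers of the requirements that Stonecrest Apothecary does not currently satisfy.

1. controlled-substance inventory 53 days ago vs limit 90 → met
2. prescription-monitoring upload 27 days ago vs limit 30 → met
3. HIPAA privacy notice absent → not met
4. condition 'offers immunizations' holds; certified pharmacy technicians 3 < 4 → not met
5. board of pharmacy inspection 67 days ago vs limit 60 → not met
6. licensed pharmacists on duty per shift 3 ≥ 3 → met
7. professional liability coverage $475,000 < $550,000 → not met
8. condition 'dispenses Schedule II substances' does not hold → requirement n/a → met
9. refrigeration temperature log review 49 days ago vs limit 45 → not met
10. expired-stock purge 444 days ago vs limit 365 → not met
11. after-hours emergency contact absent → not met
Not met: 3, 4, 5, 7, 9, 10, 11

3, 4, 5, 7, 9, 10, 11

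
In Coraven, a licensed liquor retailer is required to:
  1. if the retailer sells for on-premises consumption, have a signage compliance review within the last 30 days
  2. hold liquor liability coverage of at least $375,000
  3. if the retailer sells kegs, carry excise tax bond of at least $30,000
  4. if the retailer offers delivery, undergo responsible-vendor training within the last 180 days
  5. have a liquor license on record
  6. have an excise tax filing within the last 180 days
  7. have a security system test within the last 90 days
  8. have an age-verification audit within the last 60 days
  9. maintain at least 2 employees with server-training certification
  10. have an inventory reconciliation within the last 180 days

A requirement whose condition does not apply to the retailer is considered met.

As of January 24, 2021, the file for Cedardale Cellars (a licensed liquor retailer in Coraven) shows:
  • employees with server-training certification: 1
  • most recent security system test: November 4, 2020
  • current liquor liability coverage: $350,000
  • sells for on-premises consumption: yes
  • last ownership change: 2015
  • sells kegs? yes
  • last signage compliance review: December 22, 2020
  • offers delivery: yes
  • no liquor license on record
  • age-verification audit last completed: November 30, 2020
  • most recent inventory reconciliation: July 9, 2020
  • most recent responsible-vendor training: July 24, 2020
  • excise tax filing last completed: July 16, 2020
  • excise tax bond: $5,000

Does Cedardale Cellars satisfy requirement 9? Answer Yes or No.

No

9. employees with server-training certification 1 < 2 → not met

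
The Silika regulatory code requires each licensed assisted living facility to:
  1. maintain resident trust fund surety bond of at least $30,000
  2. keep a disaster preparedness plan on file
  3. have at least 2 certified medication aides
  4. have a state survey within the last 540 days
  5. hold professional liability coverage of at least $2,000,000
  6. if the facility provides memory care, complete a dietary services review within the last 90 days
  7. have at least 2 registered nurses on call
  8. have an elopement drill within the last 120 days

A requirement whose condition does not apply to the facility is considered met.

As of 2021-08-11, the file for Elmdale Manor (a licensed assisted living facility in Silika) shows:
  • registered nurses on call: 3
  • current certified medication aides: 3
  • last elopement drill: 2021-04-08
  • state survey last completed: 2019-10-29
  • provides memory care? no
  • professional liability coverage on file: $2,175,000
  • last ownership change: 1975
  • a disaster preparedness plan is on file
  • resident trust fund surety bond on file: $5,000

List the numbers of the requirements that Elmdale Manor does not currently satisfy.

1. resident trust fund surety bond $5,000 < $30,000 → not met
2. disaster preparedness plan present → met
3. certified medication aides 3 ≥ 2 → met
4. state survey 652 days ago vs limit 540 → not met
5. professional liability coverage $2,175,000 ≥ $2,000,000 → met
6. condition 'provides memory care' does not hold → requirement n/a → met
7. registered nurses on call 3 ≥ 2 → met
8. elopement drill 125 days ago vs limit 120 → not met
Not met: 1, 4, 8

1, 4, 8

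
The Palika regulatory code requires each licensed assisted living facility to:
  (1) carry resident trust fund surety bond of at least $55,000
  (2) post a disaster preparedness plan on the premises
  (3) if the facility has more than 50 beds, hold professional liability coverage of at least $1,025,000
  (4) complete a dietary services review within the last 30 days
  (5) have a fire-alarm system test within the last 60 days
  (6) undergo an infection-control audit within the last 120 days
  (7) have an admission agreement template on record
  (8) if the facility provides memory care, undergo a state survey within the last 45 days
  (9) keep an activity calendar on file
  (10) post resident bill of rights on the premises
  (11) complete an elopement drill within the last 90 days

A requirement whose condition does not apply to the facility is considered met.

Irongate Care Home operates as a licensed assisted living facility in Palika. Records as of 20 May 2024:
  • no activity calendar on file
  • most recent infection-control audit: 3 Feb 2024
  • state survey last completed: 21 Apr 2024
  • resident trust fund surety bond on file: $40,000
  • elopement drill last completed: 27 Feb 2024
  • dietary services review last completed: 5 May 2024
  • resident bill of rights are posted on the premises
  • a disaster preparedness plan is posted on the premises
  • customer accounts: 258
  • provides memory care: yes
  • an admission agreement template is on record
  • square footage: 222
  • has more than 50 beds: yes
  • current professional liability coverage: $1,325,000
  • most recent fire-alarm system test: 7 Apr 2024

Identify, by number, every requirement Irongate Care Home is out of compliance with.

1. resident trust fund surety bond $40,000 < $55,000 → not met
2. disaster preparedness plan present → met
3. condition 'has more than 50 beds' holds; professional liability coverage $1,325,000 ≥ $1,025,000 → met
4. dietary services review 15 days ago vs limit 30 → met
5. fire-alarm system test 43 days ago vs limit 60 → met
6. infection-control audit 107 days ago vs limit 120 → met
7. admission agreement template present → met
8. condition 'provides memory care' holds; state survey 29 days ago vs limit 45 → met
9. activity calendar absent → not met
10. resident bill of rights present → met
11. elopement drill 83 days ago vs limit 90 → met
Not met: 1, 9

1, 9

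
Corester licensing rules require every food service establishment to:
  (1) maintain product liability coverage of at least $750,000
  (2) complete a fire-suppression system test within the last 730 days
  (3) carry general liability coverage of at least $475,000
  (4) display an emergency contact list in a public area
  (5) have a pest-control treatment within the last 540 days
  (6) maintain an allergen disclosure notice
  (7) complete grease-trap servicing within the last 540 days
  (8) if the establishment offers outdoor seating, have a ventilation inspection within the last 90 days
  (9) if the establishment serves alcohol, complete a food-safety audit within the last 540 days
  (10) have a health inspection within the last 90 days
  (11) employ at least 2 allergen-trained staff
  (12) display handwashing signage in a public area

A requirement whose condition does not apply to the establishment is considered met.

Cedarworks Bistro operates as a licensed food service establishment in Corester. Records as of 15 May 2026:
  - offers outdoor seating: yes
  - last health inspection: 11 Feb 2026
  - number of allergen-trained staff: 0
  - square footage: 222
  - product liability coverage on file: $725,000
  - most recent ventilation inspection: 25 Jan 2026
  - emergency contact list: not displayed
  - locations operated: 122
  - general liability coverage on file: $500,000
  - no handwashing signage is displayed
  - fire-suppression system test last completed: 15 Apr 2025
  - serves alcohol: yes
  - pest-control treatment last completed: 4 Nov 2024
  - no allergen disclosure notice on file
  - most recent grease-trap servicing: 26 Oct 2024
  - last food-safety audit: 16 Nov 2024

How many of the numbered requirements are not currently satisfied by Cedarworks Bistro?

10

1. product liability coverage $725,000 < $750,000 → not met
2. fire-suppression system test 395 days ago vs limit 730 → met
3. general liability coverage $500,000 ≥ $475,000 → met
4. emergency contact list absent → not met
5. pest-control treatment 557 days ago vs limit 540 → not met
6. allergen disclosure notice absent → not met
7. grease-trap servicing 566 days ago vs limit 540 → not met
8. condition 'offers outdoor seating' holds; ventilation inspection 110 days ago vs limit 90 → not met
9. condition 'serves alcohol' holds; food-safety audit 545 days ago vs limit 540 → not met
10. health inspection 93 days ago vs limit 90 → not met
11. allergen-trained staff 0 < 2 → not met
12. handwashing signage absent → not met
Not met: 10 of 12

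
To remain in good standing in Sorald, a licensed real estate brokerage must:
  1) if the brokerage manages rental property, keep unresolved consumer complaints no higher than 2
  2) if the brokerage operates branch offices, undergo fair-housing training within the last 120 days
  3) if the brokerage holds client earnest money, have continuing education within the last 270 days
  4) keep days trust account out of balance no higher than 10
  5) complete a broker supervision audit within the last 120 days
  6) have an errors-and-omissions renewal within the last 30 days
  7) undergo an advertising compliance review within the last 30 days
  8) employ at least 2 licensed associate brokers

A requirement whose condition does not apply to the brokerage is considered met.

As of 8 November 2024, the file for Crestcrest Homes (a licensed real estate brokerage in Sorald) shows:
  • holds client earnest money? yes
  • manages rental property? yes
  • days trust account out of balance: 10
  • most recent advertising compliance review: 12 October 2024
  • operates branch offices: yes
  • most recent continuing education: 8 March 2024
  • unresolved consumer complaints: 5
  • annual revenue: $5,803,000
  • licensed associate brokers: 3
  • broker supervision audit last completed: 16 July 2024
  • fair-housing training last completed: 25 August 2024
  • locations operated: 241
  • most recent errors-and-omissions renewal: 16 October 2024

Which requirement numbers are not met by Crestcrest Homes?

1. condition 'manages rental property' holds; unresolved consumer complaints 5 > 2 → not met
2. condition 'operates branch offices' holds; fair-housing training 75 days ago vs limit 120 → met
3. condition 'holds client earnest money' holds; continuing education 245 days ago vs limit 270 → met
4. days trust account out of balance 10 ≤ 10 → met
5. broker supervision audit 115 days ago vs limit 120 → met
6. errors-and-omissions renewal 23 days ago vs limit 30 → met
7. advertising compliance review 27 days ago vs limit 30 → met
8. licensed associate brokers 3 ≥ 2 → met
Not met: 1

1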